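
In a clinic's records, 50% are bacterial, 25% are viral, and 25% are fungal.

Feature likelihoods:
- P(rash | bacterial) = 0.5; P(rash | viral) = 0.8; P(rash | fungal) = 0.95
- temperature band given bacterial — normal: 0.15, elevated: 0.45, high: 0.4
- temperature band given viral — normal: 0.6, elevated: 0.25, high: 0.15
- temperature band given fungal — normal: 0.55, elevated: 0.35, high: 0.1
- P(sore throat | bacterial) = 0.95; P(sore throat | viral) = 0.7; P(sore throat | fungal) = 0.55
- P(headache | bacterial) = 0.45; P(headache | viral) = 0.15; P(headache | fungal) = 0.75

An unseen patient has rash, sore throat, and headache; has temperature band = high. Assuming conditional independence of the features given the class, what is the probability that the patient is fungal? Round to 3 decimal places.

0.176

bacterial: 0.5 × 0.5 × 0.4 × 0.95 × 0.45 = 0.04275
viral: 0.25 × 0.8 × 0.15 × 0.7 × 0.15 = 0.00315
fungal: 0.25 × 0.95 × 0.1 × 0.55 × 0.75 = 0.009796875
P(fungal | x) = 0.009796875 / 0.055696875 ≈ 0.176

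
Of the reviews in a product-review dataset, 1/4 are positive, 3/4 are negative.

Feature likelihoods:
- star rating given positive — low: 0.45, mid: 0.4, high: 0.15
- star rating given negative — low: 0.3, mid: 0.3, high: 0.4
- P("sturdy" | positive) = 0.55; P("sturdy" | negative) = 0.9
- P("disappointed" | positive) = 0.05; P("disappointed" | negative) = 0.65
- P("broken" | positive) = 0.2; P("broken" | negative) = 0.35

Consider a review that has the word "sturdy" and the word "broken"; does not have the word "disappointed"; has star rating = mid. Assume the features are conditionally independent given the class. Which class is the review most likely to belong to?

negative

positive: 0.25 × 0.4 × 0.55 × (1−0.05) × 0.2 = 0.01045
negative: 0.75 × 0.3 × 0.9 × (1−0.65) × 0.35 = 0.02480625
Highest score → negative.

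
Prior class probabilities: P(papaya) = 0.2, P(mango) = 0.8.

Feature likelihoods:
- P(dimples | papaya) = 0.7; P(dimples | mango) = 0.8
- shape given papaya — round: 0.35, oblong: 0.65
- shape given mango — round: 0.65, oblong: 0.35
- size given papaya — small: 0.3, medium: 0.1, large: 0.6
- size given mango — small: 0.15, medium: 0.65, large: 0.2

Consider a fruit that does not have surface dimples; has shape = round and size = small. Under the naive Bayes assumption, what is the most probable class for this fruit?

mango

papaya: 0.2 × (1−0.7) × 0.35 × 0.3 = 0.0063
mango: 0.8 × (1−0.8) × 0.65 × 0.15 = 0.0156
Highest score → mango.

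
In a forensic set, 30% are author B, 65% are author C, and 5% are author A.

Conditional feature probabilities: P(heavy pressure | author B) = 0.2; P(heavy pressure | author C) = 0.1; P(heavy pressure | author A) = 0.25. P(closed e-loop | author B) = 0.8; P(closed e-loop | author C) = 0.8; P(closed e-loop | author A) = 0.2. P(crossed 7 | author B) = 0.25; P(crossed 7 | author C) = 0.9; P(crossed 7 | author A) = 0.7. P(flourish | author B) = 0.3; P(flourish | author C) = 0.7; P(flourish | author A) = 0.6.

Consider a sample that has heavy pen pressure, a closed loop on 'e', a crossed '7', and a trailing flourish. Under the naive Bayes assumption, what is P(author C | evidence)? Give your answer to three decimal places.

0.876

author B: 0.3 × 0.2 × 0.8 × 0.25 × 0.3 = 0.0036
author C: 0.65 × 0.1 × 0.8 × 0.9 × 0.7 = 0.03276
author A: 0.05 × 0.25 × 0.2 × 0.7 × 0.6 = 0.00105
P(author C | x) = 0.03276 / 0.03741 ≈ 0.876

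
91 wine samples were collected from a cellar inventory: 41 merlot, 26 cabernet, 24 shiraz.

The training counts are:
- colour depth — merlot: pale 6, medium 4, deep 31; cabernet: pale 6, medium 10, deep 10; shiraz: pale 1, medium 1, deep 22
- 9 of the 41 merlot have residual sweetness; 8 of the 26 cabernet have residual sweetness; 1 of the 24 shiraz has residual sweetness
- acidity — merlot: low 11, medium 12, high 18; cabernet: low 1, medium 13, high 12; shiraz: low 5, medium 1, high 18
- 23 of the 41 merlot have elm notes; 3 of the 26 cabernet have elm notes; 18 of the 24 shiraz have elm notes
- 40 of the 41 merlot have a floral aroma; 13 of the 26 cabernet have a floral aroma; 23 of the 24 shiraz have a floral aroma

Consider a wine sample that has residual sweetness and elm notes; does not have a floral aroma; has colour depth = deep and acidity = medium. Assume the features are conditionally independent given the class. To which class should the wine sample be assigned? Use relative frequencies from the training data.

cabernet

merlot: (41/91) × (31/41) × (9/41) × (12/41) × (23/41) × (1/41) ≈ 0.000299458
cabernet: (26/91) × (10/26) × (8/26) × (13/26) × (3/26) × (13/26) ≈ 0.000975356
shiraz: (24/91) × (22/24) × (1/24) × (1/24) × (18/24) × (1/24) ≈ 0.0000131162
Highest score → cabernet.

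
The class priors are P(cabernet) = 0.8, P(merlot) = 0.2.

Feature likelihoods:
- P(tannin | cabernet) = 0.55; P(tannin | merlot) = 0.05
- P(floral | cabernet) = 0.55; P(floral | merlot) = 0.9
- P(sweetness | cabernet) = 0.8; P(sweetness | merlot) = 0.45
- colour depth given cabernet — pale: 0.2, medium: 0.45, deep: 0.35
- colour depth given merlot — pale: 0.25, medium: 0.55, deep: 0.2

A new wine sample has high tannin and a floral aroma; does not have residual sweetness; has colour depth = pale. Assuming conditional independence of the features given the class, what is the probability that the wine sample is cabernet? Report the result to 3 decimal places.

cabernet: 0.8 × 0.55 × 0.55 × (1−0.8) × 0.2 = 0.00968
merlot: 0.2 × 0.05 × 0.9 × (1−0.45) × 0.25 = 0.0012375
P(cabernet | x) = 0.00968 / 0.0109175 ≈ 0.887

0.887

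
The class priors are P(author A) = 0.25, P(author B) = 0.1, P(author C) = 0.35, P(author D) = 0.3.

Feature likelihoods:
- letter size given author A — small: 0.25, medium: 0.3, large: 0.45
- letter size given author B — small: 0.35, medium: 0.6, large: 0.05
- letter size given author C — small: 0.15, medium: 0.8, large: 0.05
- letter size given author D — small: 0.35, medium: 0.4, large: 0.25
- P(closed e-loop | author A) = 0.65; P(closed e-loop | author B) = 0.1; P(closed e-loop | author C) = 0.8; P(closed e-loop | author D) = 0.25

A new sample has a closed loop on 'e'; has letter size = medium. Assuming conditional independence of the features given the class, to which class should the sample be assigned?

author C

author A: 0.25 × 0.3 × 0.65 = 0.04875
author B: 0.1 × 0.6 × 0.1 = 0.006
author C: 0.35 × 0.8 × 0.8 = 0.224
author D: 0.3 × 0.4 × 0.25 = 0.03
Highest score → author C.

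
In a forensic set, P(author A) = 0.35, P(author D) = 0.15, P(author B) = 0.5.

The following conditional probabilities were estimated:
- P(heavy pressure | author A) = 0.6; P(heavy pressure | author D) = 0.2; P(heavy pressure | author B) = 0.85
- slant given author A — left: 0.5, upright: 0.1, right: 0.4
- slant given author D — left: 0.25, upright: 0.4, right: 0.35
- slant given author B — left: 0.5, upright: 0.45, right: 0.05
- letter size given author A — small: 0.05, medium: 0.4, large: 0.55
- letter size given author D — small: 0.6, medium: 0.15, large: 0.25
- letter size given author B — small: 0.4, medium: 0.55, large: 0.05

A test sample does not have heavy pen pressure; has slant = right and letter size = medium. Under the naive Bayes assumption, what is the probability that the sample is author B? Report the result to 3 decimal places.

0.067

author A: 0.35 × (1−0.6) × 0.4 × 0.4 = 0.0224
author D: 0.15 × (1−0.2) × 0.35 × 0.15 = 0.0063
author B: 0.5 × (1−0.85) × 0.05 × 0.55 = 0.0020625
P(author B | x) = 0.0020625 / 0.0307625 ≈ 0.067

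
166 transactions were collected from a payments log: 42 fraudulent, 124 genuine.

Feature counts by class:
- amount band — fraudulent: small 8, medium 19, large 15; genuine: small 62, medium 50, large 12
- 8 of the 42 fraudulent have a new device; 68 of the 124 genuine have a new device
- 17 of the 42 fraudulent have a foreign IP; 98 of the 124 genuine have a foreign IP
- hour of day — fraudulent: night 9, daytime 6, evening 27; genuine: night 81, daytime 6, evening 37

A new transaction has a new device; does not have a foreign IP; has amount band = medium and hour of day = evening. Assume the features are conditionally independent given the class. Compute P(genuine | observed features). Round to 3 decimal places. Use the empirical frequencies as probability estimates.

fraudulent: (42/166) × (19/42) × (8/42) × (25/42) × (27/42) ≈ 0.00834241
genuine: (124/166) × (50/124) × (68/124) × (26/124) × (37/124) ≈ 0.0103343
P(genuine | x) = 0.0103343 / 0.01867671 ≈ 0.553

0.553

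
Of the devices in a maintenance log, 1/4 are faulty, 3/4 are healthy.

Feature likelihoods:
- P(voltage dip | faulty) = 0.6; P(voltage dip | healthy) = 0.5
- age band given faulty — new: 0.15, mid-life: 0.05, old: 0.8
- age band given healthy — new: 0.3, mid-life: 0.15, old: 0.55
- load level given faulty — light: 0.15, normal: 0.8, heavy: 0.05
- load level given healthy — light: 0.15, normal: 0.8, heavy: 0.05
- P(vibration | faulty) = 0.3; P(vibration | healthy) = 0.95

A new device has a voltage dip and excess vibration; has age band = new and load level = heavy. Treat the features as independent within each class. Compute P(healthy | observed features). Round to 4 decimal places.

0.9406

faulty: 0.25 × 0.6 × 0.15 × 0.05 × 0.3 = 0.0003375
healthy: 0.75 × 0.5 × 0.3 × 0.05 × 0.95 = 0.00534375
P(healthy | x) = 0.00534375 / 0.00568125 ≈ 0.9406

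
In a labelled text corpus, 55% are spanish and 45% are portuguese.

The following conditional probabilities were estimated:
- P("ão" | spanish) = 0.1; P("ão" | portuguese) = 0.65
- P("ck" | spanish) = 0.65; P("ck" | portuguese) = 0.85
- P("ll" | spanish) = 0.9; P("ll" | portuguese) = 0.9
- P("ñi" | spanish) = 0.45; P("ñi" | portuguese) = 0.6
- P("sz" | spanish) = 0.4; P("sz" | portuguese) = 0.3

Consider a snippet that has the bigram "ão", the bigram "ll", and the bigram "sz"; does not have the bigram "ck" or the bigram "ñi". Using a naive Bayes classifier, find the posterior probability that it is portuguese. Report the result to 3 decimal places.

0.554

spanish: 0.55 × 0.1 × (1−0.65) × 0.9 × (1−0.45) × 0.4 = 0.0038115
portuguese: 0.45 × 0.65 × (1−0.85) × 0.9 × (1−0.6) × 0.3 = 0.0047385
P(portuguese | x) = 0.0047385 / 0.00855 ≈ 0.554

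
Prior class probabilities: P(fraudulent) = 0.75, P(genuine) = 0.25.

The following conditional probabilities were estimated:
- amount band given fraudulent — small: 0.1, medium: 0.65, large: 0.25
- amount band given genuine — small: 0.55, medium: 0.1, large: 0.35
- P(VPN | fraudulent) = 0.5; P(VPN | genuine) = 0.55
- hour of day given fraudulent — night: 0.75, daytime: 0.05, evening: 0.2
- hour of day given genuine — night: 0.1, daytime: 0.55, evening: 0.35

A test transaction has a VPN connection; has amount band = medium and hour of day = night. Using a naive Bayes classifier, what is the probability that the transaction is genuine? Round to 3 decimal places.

fraudulent: 0.75 × 0.65 × 0.5 × 0.75 = 0.1828125
genuine: 0.25 × 0.1 × 0.55 × 0.1 = 0.001375
P(genuine | x) = 0.001375 / 0.1841875 ≈ 0.007

0.007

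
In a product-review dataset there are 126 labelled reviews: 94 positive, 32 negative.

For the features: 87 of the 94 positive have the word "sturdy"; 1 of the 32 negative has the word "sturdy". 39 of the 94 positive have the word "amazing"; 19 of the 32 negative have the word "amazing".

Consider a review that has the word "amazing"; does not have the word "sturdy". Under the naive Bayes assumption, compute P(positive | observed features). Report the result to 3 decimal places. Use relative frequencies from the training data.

positive: (94/126) × (7/94) × (39/94) ≈ 0.0230496
negative: (32/126) × (31/32) × (19/32) ≈ 0.146081
P(positive | x) = 0.0230496 / 0.1691306 ≈ 0.136

0.136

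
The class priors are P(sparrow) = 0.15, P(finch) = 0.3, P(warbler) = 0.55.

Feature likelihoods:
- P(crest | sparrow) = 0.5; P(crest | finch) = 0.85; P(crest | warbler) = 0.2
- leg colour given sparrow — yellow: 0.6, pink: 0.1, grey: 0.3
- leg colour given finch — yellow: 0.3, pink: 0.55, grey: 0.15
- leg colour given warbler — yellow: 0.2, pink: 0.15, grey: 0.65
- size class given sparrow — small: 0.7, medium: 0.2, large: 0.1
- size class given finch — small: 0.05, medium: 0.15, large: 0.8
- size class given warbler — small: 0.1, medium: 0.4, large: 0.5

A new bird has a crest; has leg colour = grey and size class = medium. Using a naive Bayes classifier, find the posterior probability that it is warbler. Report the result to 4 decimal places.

sparrow: 0.15 × 0.5 × 0.3 × 0.2 = 0.0045
finch: 0.3 × 0.85 × 0.15 × 0.15 = 0.0057375
warbler: 0.55 × 0.2 × 0.65 × 0.4 = 0.0286
P(warbler | x) = 0.0286 / 0.0388375 ≈ 0.7364

0.7364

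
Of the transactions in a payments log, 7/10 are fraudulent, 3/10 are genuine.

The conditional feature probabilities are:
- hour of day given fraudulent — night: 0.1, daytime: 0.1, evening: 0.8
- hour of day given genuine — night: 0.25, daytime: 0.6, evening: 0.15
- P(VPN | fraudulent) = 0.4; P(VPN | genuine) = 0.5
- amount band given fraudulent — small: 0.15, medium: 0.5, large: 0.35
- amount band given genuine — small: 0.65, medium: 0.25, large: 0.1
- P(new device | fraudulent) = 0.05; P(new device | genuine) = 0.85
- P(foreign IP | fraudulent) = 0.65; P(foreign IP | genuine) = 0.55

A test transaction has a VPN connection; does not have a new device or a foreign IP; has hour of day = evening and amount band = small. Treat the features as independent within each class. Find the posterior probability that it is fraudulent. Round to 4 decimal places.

fraudulent: 0.7 × 0.8 × 0.4 × 0.15 × (1−0.05) × (1−0.65) = 0.011172
genuine: 0.3 × 0.15 × 0.5 × 0.65 × (1−0.85) × (1−0.55) = 0.0009871875
P(fraudulent | x) = 0.011172 / 0.0121591875 ≈ 0.9188

0.9188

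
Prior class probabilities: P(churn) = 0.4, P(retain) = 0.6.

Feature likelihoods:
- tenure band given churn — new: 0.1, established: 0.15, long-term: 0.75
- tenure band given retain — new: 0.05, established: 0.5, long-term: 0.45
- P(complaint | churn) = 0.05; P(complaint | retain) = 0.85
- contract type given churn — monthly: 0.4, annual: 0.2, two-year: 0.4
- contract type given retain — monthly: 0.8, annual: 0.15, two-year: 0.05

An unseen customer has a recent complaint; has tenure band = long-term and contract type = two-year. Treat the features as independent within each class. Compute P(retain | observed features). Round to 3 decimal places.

0.657

churn: 0.4 × 0.75 × 0.05 × 0.4 = 0.006
retain: 0.6 × 0.45 × 0.85 × 0.05 = 0.011475
P(retain | x) = 0.011475 / 0.017475 ≈ 0.657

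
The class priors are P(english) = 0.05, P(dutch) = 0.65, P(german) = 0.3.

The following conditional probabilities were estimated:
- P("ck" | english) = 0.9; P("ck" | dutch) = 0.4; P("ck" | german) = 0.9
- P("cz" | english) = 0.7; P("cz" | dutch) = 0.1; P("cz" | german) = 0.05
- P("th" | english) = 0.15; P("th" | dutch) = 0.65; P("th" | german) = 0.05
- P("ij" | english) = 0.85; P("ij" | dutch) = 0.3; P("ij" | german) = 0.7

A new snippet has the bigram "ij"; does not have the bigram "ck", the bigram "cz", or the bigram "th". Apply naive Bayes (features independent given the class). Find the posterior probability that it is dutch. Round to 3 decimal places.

0.648

english: 0.05 × (1−0.9) × (1−0.7) × (1−0.15) × 0.85 = 0.00108375
dutch: 0.65 × (1−0.4) × (1−0.1) × (1−0.65) × 0.3 = 0.036855
german: 0.3 × (1−0.9) × (1−0.05) × (1−0.05) × 0.7 = 0.0189525
P(dutch | x) = 0.036855 / 0.05689125 ≈ 0.648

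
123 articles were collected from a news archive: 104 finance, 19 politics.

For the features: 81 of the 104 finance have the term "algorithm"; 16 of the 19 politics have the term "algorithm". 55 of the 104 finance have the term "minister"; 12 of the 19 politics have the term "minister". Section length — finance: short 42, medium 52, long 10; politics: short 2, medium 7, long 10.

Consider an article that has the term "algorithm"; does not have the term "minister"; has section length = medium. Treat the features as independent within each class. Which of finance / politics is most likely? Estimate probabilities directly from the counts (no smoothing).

finance

finance: (104/123) × (81/104) × (49/104) × (52/104) ≈ 0.155136
politics: (19/123) × (16/19) × (7/19) × (7/19) ≈ 0.0176565
Highest score → finance.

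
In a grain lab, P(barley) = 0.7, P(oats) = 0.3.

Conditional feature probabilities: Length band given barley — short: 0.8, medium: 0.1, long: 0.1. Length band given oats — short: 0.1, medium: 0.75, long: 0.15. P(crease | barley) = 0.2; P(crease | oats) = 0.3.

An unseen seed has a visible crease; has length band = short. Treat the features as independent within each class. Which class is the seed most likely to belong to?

barley

barley: 0.7 × 0.8 × 0.2 = 0.112
oats: 0.3 × 0.1 × 0.3 = 0.009
Highest score → barley.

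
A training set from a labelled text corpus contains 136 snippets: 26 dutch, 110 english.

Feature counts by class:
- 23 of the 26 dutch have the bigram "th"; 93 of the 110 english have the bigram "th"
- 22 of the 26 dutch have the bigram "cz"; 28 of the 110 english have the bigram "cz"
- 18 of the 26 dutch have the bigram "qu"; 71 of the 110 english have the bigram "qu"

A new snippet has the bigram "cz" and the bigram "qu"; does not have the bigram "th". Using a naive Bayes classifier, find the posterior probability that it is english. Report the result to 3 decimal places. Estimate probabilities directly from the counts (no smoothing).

0.614

dutch: (26/136) × (3/26) × (22/26) × (18/26) ≈ 0.012922
english: (110/136) × (17/110) × (28/110) × (71/110) ≈ 0.0205372
P(english | x) = 0.0205372 / 0.0334592 ≈ 0.614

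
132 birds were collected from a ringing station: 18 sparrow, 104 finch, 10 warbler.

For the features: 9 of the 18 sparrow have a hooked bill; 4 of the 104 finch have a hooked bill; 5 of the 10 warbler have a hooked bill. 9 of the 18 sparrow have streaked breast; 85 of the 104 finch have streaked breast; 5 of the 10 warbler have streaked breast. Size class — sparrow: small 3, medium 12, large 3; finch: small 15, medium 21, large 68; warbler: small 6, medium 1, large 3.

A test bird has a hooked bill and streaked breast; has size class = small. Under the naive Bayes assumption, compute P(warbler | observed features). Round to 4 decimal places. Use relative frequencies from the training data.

sparrow: (18/132) × (9/18) × (9/18) × (3/18) ≈ 0.00568182
finch: (104/132) × (4/104) × (85/104) × (15/104) ≈ 0.00357215
warbler: (10/132) × (5/10) × (5/10) × (6/10) ≈ 0.0113636
P(warbler | x) = 0.0113636 / 0.02061757 ≈ 0.5512

0.5512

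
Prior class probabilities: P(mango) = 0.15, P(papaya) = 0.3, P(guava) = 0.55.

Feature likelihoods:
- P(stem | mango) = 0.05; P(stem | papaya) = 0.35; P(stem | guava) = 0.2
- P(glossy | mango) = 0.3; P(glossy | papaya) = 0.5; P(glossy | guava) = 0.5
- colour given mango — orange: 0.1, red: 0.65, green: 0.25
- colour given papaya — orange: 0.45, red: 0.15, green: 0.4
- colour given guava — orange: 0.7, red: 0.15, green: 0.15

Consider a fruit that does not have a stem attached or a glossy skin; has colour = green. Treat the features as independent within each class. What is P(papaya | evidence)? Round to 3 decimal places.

mango: 0.15 × (1−0.05) × (1−0.3) × 0.25 = 0.0249375
papaya: 0.3 × (1−0.35) × (1−0.5) × 0.4 = 0.039
guava: 0.55 × (1−0.2) × (1−0.5) × 0.15 = 0.033
P(papaya | x) = 0.039 / 0.0969375 ≈ 0.402

0.402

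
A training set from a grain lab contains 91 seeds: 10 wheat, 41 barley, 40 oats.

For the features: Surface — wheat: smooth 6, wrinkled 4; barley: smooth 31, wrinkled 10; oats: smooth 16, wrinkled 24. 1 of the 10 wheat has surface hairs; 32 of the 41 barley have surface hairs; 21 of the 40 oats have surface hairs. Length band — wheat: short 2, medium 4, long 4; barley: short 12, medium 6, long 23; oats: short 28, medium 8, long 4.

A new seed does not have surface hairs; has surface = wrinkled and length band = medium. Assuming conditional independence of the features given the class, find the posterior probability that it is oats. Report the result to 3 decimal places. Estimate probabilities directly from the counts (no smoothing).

0.564

wheat: (10/91) × (4/10) × (9/10) × (4/10) ≈ 0.0158242
barley: (41/91) × (10/41) × (9/41) × (6/41) ≈ 0.00353008
oats: (40/91) × (24/40) × (19/40) × (8/40) ≈ 0.0250549
P(oats | x) = 0.0250549 / 0.04440918 ≈ 0.564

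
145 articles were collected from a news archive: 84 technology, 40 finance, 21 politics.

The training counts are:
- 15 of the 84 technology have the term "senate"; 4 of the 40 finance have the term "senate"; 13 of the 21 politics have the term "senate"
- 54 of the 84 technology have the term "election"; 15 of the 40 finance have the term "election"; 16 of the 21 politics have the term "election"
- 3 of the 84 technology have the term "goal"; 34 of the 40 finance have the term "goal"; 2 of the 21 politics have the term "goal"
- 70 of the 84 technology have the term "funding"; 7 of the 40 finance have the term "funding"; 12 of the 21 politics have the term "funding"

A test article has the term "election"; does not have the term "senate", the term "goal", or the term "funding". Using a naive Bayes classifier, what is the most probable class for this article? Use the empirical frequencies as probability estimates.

technology

technology: (84/145) × (69/84) × (54/84) × (81/84) × (14/84) ≈ 0.0491643
finance: (40/145) × (36/40) × (15/40) × (6/40) × (33/40) ≈ 0.0115216
politics: (21/145) × (8/21) × (16/21) × (19/21) × (9/21) ≈ 0.0162997
Highest score → technology.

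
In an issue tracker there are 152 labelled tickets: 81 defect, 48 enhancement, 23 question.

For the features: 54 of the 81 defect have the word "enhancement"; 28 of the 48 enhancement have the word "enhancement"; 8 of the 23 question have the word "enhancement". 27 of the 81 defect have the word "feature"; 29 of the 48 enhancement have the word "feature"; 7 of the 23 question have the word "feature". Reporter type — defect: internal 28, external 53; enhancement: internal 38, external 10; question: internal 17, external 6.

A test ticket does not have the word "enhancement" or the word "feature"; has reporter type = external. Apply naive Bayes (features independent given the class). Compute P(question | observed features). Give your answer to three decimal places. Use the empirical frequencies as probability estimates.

defect: (81/152) × (27/81) × (54/81) × (53/81) ≈ 0.0774854
enhancement: (48/152) × (20/48) × (19/48) × (10/48) ≈ 0.0108507
question: (23/152) × (15/23) × (16/23) × (6/23) ≈ 0.0179087
P(question | x) = 0.0179087 / 0.1062448 ≈ 0.169

0.169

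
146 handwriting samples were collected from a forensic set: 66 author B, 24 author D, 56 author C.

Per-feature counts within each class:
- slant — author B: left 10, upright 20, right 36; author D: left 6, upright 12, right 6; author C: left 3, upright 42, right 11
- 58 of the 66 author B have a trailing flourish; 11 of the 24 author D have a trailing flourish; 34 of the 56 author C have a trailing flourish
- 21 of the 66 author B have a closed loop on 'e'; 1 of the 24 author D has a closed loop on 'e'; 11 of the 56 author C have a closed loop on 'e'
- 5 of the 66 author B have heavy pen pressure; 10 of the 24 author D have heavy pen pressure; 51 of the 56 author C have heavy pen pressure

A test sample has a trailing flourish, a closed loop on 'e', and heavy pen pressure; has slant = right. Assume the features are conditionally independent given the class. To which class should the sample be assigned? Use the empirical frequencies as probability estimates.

author B: (66/146) × (36/66) × (58/66) × (21/66) × (5/66) ≈ 0.00522318
author D: (24/146) × (6/24) × (11/24) × (1/24) × (10/24) ≈ 0.000327007
author C: (56/146) × (11/56) × (34/56) × (11/56) × (51/56) ≈ 0.00818309
Highest score → author C.

author C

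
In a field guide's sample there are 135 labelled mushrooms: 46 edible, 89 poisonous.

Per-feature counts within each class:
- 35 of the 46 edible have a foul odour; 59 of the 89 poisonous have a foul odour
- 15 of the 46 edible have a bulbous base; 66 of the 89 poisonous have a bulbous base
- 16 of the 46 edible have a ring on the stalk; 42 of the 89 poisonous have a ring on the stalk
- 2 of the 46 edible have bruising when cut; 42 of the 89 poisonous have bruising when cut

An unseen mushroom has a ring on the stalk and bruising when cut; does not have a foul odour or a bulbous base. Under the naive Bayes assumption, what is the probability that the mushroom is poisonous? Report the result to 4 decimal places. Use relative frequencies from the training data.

edible: (46/135) × (11/46) × (31/46) × (16/46) × (2/46) ≈ 0.000830419
poisonous: (89/135) × (30/89) × (23/89) × (42/89) × (42/89) ≈ 0.0127892
P(poisonous | x) = 0.0127892 / 0.013619619 ≈ 0.9390

0.9390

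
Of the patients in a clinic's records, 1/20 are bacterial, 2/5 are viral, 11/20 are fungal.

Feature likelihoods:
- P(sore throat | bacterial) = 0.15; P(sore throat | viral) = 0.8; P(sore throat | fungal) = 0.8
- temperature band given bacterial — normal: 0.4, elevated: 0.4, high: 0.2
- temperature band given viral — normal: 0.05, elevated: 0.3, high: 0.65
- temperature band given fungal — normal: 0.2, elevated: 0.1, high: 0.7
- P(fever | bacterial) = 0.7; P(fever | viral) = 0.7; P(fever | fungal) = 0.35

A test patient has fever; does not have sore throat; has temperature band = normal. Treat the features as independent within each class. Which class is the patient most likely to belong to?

bacterial: 0.05 × (1−0.15) × 0.4 × 0.7 = 0.0119
viral: 0.4 × (1−0.8) × 0.05 × 0.7 = 0.0028
fungal: 0.55 × (1−0.8) × 0.2 × 0.35 = 0.0077
Highest score → bacterial.

bacterial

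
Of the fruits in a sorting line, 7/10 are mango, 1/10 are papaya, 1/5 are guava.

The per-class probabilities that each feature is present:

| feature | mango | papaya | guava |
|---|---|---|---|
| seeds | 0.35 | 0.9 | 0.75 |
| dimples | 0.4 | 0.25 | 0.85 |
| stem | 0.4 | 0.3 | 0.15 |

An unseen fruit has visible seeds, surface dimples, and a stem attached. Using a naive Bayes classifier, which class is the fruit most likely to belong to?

mango

mango: 0.7 × 0.35 × 0.4 × 0.4 = 0.0392
papaya: 0.1 × 0.9 × 0.25 × 0.3 = 0.00675
guava: 0.2 × 0.75 × 0.85 × 0.15 = 0.019125
Highest score → mango.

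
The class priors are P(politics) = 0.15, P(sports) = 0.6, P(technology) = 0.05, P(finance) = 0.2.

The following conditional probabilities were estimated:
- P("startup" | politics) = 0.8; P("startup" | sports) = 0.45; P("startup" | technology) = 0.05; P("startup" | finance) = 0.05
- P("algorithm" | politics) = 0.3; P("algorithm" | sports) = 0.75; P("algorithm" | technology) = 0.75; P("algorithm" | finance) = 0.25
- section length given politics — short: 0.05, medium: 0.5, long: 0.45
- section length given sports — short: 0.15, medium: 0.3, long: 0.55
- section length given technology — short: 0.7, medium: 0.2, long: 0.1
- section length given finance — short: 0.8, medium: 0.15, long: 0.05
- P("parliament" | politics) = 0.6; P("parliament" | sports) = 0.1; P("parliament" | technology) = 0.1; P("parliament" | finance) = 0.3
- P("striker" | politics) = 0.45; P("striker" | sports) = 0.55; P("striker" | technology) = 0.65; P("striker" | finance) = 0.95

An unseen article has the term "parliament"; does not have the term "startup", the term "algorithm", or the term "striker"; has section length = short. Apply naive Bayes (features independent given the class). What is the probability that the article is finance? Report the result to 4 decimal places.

politics: 0.15 × (1−0.8) × (1−0.3) × 0.05 × 0.6 × (1−0.45) = 0.0003465
sports: 0.6 × (1−0.45) × (1−0.75) × 0.15 × 0.1 × (1−0.55) = 0.000556875
technology: 0.05 × (1−0.05) × (1−0.75) × 0.7 × 0.1 × (1−0.65) = 0.0002909375
finance: 0.2 × (1−0.05) × (1−0.25) × 0.8 × 0.3 × (1−0.95) = 0.00171
P(finance | x) = 0.00171 / 0.0029043125 ≈ 0.5888

0.5888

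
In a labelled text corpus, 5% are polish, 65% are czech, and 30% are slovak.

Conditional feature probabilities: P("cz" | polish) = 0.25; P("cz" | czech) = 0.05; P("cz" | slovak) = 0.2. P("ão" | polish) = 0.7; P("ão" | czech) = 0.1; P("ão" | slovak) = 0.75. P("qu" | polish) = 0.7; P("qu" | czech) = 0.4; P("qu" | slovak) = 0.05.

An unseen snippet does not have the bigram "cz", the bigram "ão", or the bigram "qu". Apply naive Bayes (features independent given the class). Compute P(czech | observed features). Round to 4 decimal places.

polish: 0.05 × (1−0.25) × (1−0.7) × (1−0.7) = 0.003375
czech: 0.65 × (1−0.05) × (1−0.1) × (1−0.4) = 0.33345
slovak: 0.3 × (1−0.2) × (1−0.75) × (1−0.05) = 0.057
P(czech | x) = 0.33345 / 0.393825 ≈ 0.8467

0.8467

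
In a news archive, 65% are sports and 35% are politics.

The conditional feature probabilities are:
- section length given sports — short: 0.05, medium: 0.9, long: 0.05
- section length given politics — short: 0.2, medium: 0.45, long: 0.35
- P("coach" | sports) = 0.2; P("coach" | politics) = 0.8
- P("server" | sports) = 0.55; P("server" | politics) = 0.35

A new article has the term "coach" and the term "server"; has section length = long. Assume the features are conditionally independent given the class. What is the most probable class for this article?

politics

sports: 0.65 × 0.05 × 0.2 × 0.55 = 0.003575
politics: 0.35 × 0.35 × 0.8 × 0.35 = 0.0343
Highest score → politics.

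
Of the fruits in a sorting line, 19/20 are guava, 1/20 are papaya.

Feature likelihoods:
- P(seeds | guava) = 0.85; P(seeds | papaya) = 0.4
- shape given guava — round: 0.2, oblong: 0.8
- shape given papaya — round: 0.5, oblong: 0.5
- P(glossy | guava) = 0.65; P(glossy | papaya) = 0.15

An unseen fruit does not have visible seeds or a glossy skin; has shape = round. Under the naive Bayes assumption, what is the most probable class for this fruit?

papaya

guava: 0.95 × (1−0.85) × 0.2 × (1−0.65) = 0.009975
papaya: 0.05 × (1−0.4) × 0.5 × (1−0.15) = 0.01275
Highest score → papaya.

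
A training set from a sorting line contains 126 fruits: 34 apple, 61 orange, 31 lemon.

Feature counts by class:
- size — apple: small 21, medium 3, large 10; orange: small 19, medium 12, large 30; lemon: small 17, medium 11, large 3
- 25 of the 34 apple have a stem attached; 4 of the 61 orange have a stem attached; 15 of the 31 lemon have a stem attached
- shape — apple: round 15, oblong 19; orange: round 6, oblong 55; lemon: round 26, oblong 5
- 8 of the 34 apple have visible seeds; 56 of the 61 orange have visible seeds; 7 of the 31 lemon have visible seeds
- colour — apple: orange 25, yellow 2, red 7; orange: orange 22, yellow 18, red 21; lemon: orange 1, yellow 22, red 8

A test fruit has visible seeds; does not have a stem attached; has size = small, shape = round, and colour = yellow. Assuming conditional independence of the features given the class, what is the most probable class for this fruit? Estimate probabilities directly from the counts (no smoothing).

apple: (34/126) × (21/34) × (9/34) × (15/34) × (8/34) × (2/34) ≈ 0.000269393
orange: (61/126) × (19/61) × (57/61) × (6/61) × (56/61) × (18/61) ≈ 0.00375448
lemon: (31/126) × (17/31) × (16/31) × (26/31) × (7/31) × (22/31) ≈ 0.00935935
Highest score → lemon.

lemon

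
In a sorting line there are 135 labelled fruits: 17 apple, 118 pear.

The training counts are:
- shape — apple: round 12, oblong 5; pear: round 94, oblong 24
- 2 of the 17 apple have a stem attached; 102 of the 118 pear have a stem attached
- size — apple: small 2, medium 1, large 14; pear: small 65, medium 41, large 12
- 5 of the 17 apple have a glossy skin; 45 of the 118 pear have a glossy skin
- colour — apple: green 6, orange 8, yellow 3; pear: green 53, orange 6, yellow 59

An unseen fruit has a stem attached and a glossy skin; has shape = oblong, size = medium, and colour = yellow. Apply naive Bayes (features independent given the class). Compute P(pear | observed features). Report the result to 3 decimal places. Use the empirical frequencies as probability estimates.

0.999

apple: (17/135) × (5/17) × (2/17) × (1/17) × (5/17) × (3/17) ≈ 0.0000133034
pear: (118/135) × (24/118) × (102/118) × (41/118) × (45/118) × (59/118) ≈ 0.0101812
P(pear | x) = 0.0101812 / 0.0101945034 ≈ 0.999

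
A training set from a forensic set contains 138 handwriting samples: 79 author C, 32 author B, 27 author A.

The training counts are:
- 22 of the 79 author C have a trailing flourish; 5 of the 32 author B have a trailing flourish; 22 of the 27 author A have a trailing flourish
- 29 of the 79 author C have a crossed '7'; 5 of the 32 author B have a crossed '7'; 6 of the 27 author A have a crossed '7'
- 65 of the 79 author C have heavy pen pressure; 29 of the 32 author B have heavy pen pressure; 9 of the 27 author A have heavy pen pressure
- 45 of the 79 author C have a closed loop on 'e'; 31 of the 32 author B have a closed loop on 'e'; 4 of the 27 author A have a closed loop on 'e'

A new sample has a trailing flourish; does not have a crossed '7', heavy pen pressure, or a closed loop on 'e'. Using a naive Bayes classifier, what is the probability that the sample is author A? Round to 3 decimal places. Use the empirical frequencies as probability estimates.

0.900

author C: (79/138) × (22/79) × (50/79) × (14/79) × (34/79) ≈ 0.00769554
author B: (32/138) × (5/32) × (27/32) × (3/32) × (1/32) ≈ 0.0000895625
author A: (27/138) × (22/27) × (21/27) × (18/27) × (23/27) ≈ 0.0704161
P(author A | x) = 0.0704161 / 0.0782012025 ≈ 0.900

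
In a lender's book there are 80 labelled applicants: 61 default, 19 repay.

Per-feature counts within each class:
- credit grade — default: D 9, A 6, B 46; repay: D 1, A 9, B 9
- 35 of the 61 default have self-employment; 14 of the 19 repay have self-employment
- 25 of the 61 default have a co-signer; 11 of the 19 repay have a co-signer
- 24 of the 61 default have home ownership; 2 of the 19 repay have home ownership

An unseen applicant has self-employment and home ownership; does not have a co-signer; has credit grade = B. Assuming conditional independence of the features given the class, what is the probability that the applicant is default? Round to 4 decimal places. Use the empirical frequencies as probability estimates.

default: (61/80) × (46/61) × (35/61) × (36/61) × (24/61) ≈ 0.0766055
repay: (19/80) × (9/19) × (14/19) × (8/19) × (2/19) ≈ 0.003674
P(default | x) = 0.0766055 / 0.0802795 ≈ 0.9542

0.9542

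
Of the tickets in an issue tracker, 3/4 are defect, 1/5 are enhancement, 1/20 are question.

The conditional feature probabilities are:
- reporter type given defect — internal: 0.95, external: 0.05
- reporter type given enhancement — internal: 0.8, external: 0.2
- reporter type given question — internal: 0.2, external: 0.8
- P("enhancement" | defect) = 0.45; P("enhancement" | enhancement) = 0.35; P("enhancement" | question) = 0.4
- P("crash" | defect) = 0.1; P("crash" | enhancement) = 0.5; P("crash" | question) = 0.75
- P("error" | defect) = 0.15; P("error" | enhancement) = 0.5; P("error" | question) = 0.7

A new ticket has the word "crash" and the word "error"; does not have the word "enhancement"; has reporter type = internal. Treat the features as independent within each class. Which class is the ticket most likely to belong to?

enhancement

defect: 0.75 × 0.95 × (1−0.45) × 0.1 × 0.15 = 0.005878125
enhancement: 0.2 × 0.8 × (1−0.35) × 0.5 × 0.5 = 0.026
question: 0.05 × 0.2 × (1−0.4) × 0.75 × 0.7 = 0.00315
Highest score → enhancement.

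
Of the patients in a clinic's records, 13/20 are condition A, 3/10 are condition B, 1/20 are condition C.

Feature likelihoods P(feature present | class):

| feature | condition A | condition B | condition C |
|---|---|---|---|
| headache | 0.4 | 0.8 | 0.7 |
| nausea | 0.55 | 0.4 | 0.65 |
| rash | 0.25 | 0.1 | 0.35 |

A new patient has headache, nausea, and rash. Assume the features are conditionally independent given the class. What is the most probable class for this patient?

condition A

condition A: 0.65 × 0.4 × 0.55 × 0.25 = 0.03575
condition B: 0.3 × 0.8 × 0.4 × 0.1 = 0.0096
condition C: 0.05 × 0.7 × 0.65 × 0.35 = 0.0079625
Highest score → condition A.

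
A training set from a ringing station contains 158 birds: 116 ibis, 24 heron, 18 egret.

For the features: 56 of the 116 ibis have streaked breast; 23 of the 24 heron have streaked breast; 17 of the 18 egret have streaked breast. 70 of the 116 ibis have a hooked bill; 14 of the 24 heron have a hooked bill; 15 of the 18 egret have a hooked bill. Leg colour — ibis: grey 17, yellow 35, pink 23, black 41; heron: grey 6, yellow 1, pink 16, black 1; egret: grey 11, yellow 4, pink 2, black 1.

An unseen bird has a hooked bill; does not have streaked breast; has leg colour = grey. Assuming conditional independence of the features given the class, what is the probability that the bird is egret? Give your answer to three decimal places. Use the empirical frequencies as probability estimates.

0.085

ibis: (116/158) × (60/116) × (70/116) × (17/116) ≈ 0.0335834
heron: (24/158) × (1/24) × (14/24) × (6/24) ≈ 0.000922996
egret: (18/158) × (1/18) × (15/18) × (11/18) ≈ 0.00322316
P(egret | x) = 0.00322316 / 0.037729556 ≈ 0.085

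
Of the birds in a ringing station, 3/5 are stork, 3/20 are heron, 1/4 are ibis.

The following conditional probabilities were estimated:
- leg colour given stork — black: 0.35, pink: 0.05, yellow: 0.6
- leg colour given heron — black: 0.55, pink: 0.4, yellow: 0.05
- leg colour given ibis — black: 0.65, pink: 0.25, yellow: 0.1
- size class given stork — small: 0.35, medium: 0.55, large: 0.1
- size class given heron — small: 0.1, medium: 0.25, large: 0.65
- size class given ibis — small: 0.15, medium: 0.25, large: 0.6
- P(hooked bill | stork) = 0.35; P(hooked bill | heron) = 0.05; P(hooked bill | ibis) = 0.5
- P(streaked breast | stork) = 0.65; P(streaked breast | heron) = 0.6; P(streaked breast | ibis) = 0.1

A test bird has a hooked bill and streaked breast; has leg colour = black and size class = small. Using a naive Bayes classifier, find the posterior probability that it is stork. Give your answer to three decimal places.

0.919

stork: 0.6 × 0.35 × 0.35 × 0.35 × 0.65 = 0.01672125
heron: 0.15 × 0.55 × 0.1 × 0.05 × 0.6 = 0.0002475
ibis: 0.25 × 0.65 × 0.15 × 0.5 × 0.1 = 0.00121875
P(stork | x) = 0.01672125 / 0.0181875 ≈ 0.919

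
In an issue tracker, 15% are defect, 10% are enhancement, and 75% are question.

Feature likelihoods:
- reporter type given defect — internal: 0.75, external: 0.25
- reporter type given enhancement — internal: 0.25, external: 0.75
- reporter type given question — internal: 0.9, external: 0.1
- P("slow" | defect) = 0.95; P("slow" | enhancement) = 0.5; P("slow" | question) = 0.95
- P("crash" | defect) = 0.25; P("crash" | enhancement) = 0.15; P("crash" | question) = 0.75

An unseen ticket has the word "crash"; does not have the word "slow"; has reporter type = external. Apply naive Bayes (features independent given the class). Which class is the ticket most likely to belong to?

enhancement

defect: 0.15 × 0.25 × (1−0.95) × 0.25 = 0.00046875
enhancement: 0.1 × 0.75 × (1−0.5) × 0.15 = 0.005625
question: 0.75 × 0.1 × (1−0.95) × 0.75 = 0.0028125
Highest score → enhancement.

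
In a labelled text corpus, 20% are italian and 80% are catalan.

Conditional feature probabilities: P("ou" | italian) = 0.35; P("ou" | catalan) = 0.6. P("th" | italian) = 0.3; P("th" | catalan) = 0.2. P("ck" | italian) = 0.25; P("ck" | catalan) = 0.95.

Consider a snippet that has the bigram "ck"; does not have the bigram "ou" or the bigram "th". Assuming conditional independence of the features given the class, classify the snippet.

italian: 0.2 × (1−0.35) × (1−0.3) × 0.25 = 0.02275
catalan: 0.8 × (1−0.6) × (1−0.2) × 0.95 = 0.2432
Highest score → catalan.

catalan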